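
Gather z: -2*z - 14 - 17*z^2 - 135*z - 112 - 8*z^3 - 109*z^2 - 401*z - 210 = -8*z^3 - 126*z^2 - 538*z - 336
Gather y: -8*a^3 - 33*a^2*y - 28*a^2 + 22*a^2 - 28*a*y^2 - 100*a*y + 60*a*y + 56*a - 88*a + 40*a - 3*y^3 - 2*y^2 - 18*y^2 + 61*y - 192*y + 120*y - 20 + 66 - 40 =-8*a^3 - 6*a^2 + 8*a - 3*y^3 + y^2*(-28*a - 20) + y*(-33*a^2 - 40*a - 11) + 6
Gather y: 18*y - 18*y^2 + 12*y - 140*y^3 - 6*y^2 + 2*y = -140*y^3 - 24*y^2 + 32*y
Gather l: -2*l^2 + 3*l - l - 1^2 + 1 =-2*l^2 + 2*l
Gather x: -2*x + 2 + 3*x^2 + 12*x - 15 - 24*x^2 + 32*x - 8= -21*x^2 + 42*x - 21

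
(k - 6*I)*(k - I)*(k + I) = k^3 - 6*I*k^2 + k - 6*I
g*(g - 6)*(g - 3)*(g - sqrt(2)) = g^4 - 9*g^3 - sqrt(2)*g^3 + 9*sqrt(2)*g^2 + 18*g^2 - 18*sqrt(2)*g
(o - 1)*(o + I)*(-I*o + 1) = -I*o^3 + 2*o^2 + I*o^2 - 2*o + I*o - I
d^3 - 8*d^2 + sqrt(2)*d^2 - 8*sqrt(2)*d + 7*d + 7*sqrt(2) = (d - 7)*(d - 1)*(d + sqrt(2))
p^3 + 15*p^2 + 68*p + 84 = (p + 2)*(p + 6)*(p + 7)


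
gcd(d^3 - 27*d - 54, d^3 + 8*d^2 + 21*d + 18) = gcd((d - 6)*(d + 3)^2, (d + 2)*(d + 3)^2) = d^2 + 6*d + 9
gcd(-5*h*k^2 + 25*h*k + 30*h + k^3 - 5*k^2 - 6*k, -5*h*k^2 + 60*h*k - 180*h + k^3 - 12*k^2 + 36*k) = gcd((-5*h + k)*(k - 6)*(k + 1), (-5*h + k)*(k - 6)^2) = 5*h*k - 30*h - k^2 + 6*k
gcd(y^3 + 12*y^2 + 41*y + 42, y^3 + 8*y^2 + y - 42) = y^2 + 10*y + 21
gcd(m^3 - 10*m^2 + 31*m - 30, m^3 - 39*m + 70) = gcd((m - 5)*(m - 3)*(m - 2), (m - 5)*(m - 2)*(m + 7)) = m^2 - 7*m + 10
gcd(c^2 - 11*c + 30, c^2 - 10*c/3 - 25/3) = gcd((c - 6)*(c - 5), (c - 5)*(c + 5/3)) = c - 5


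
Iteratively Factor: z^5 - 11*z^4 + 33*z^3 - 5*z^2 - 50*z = (z + 1)*(z^4 - 12*z^3 + 45*z^2 - 50*z) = z*(z + 1)*(z^3 - 12*z^2 + 45*z - 50) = z*(z - 5)*(z + 1)*(z^2 - 7*z + 10) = z*(z - 5)*(z - 2)*(z + 1)*(z - 5)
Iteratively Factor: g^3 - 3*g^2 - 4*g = (g)*(g^2 - 3*g - 4) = g*(g + 1)*(g - 4)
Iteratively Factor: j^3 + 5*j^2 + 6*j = (j + 3)*(j^2 + 2*j) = j*(j + 3)*(j + 2)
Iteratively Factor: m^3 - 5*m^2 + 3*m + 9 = (m - 3)*(m^2 - 2*m - 3) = (m - 3)*(m + 1)*(m - 3)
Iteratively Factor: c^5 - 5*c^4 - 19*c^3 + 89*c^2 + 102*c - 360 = (c - 5)*(c^4 - 19*c^2 - 6*c + 72) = (c - 5)*(c - 2)*(c^3 + 2*c^2 - 15*c - 36) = (c - 5)*(c - 2)*(c + 3)*(c^2 - c - 12) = (c - 5)*(c - 4)*(c - 2)*(c + 3)*(c + 3)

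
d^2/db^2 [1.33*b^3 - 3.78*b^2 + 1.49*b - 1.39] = 7.98*b - 7.56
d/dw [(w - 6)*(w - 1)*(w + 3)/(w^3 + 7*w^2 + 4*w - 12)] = (11*w^2 + 60*w + 108)/(w^4 + 16*w^3 + 88*w^2 + 192*w + 144)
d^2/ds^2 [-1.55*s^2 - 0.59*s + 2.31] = -3.10000000000000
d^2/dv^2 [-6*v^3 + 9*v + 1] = -36*v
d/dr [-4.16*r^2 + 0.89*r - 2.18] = 0.89 - 8.32*r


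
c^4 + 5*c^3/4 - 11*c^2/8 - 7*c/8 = c*(c - 1)*(c + 1/2)*(c + 7/4)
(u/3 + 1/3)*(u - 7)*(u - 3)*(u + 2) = u^4/3 - 7*u^3/3 - 7*u^2/3 + 43*u/3 + 14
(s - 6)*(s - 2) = s^2 - 8*s + 12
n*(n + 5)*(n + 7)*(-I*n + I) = -I*n^4 - 11*I*n^3 - 23*I*n^2 + 35*I*n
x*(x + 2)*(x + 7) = x^3 + 9*x^2 + 14*x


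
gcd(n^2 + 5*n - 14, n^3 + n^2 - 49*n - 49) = n + 7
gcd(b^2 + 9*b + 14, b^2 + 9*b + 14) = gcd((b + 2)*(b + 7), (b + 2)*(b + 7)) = b^2 + 9*b + 14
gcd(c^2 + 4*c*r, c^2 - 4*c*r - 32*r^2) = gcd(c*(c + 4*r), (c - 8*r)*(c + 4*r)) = c + 4*r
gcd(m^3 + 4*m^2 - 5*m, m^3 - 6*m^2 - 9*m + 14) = m - 1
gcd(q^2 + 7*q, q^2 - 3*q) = q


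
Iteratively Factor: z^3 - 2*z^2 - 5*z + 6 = (z - 1)*(z^2 - z - 6) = (z - 1)*(z + 2)*(z - 3)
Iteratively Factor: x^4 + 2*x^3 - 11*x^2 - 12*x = (x + 1)*(x^3 + x^2 - 12*x) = (x + 1)*(x + 4)*(x^2 - 3*x) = x*(x + 1)*(x + 4)*(x - 3)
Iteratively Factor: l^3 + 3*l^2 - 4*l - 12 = (l + 2)*(l^2 + l - 6) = (l - 2)*(l + 2)*(l + 3)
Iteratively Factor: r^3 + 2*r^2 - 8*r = (r)*(r^2 + 2*r - 8) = r*(r - 2)*(r + 4)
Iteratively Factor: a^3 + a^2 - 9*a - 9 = (a + 3)*(a^2 - 2*a - 3) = (a + 1)*(a + 3)*(a - 3)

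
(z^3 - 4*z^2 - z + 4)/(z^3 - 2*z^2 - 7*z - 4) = (z - 1)/(z + 1)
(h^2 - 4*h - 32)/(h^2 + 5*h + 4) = (h - 8)/(h + 1)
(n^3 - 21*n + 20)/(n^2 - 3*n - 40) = (n^2 - 5*n + 4)/(n - 8)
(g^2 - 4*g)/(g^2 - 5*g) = (g - 4)/(g - 5)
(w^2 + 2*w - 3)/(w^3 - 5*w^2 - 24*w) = (w - 1)/(w*(w - 8))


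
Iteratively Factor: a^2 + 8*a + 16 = (a + 4)*(a + 4)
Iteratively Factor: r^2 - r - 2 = (r - 2)*(r + 1)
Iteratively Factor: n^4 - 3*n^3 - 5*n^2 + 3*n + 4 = (n + 1)*(n^3 - 4*n^2 - n + 4) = (n - 1)*(n + 1)*(n^2 - 3*n - 4) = (n - 4)*(n - 1)*(n + 1)*(n + 1)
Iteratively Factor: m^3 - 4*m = (m - 2)*(m^2 + 2*m) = (m - 2)*(m + 2)*(m)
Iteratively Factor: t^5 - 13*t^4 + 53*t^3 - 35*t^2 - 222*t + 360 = (t - 3)*(t^4 - 10*t^3 + 23*t^2 + 34*t - 120) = (t - 5)*(t - 3)*(t^3 - 5*t^2 - 2*t + 24) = (t - 5)*(t - 3)^2*(t^2 - 2*t - 8) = (t - 5)*(t - 4)*(t - 3)^2*(t + 2)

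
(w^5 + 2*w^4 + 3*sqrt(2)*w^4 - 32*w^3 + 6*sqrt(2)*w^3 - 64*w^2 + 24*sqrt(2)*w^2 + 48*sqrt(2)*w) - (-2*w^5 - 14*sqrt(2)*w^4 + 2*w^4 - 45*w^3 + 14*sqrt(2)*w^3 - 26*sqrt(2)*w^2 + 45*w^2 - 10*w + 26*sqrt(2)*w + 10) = 3*w^5 + 17*sqrt(2)*w^4 - 8*sqrt(2)*w^3 + 13*w^3 - 109*w^2 + 50*sqrt(2)*w^2 + 10*w + 22*sqrt(2)*w - 10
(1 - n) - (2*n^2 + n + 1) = -2*n^2 - 2*n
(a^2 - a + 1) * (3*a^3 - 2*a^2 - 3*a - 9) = 3*a^5 - 5*a^4 + 2*a^3 - 8*a^2 + 6*a - 9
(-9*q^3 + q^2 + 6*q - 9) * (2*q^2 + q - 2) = -18*q^5 - 7*q^4 + 31*q^3 - 14*q^2 - 21*q + 18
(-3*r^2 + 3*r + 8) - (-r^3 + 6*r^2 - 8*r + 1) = r^3 - 9*r^2 + 11*r + 7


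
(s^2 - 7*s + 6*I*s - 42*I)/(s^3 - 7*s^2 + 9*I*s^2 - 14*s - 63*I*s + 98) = (s + 6*I)/(s^2 + 9*I*s - 14)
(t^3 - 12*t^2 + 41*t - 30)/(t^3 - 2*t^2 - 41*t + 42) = (t^2 - 11*t + 30)/(t^2 - t - 42)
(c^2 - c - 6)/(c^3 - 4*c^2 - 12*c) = (c - 3)/(c*(c - 6))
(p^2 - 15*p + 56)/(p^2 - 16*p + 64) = (p - 7)/(p - 8)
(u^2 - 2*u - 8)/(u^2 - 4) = (u - 4)/(u - 2)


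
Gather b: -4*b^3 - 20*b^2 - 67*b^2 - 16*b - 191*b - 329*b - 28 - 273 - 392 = -4*b^3 - 87*b^2 - 536*b - 693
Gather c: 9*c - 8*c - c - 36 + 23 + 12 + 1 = 0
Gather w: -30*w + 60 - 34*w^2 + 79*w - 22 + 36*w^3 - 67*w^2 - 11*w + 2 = 36*w^3 - 101*w^2 + 38*w + 40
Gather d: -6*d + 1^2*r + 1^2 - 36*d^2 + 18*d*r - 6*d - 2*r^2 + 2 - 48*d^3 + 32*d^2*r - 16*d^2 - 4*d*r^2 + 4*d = -48*d^3 + d^2*(32*r - 52) + d*(-4*r^2 + 18*r - 8) - 2*r^2 + r + 3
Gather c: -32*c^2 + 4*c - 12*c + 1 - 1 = -32*c^2 - 8*c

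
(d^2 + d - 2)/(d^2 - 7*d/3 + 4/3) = 3*(d + 2)/(3*d - 4)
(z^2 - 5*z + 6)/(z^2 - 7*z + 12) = (z - 2)/(z - 4)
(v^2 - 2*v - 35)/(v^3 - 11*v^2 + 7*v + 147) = (v + 5)/(v^2 - 4*v - 21)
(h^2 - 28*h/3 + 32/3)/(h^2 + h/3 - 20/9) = 3*(h - 8)/(3*h + 5)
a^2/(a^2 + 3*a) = a/(a + 3)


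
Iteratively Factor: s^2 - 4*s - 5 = (s - 5)*(s + 1)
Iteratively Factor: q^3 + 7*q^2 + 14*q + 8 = (q + 2)*(q^2 + 5*q + 4) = (q + 1)*(q + 2)*(q + 4)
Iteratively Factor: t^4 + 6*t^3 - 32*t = (t + 4)*(t^3 + 2*t^2 - 8*t) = (t - 2)*(t + 4)*(t^2 + 4*t) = (t - 2)*(t + 4)^2*(t)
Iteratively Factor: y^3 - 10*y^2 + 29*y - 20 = (y - 1)*(y^2 - 9*y + 20) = (y - 4)*(y - 1)*(y - 5)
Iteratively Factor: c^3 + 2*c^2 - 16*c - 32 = (c - 4)*(c^2 + 6*c + 8) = (c - 4)*(c + 2)*(c + 4)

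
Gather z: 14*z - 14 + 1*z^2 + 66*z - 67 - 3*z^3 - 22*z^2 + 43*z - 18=-3*z^3 - 21*z^2 + 123*z - 99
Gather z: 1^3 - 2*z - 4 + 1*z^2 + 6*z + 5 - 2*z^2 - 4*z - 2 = -z^2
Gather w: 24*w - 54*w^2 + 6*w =-54*w^2 + 30*w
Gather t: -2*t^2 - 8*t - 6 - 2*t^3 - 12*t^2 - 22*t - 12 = -2*t^3 - 14*t^2 - 30*t - 18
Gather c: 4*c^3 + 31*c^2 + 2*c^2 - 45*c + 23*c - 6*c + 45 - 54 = 4*c^3 + 33*c^2 - 28*c - 9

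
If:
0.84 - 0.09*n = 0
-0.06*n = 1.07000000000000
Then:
No Solution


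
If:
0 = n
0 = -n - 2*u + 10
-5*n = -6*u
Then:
No Solution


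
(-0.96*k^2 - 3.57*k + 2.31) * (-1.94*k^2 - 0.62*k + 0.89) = 1.8624*k^4 + 7.521*k^3 - 3.1224*k^2 - 4.6095*k + 2.0559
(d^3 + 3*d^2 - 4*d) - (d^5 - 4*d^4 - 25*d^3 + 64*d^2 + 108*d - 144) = -d^5 + 4*d^4 + 26*d^3 - 61*d^2 - 112*d + 144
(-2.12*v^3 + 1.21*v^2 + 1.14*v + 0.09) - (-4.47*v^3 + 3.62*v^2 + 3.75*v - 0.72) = 2.35*v^3 - 2.41*v^2 - 2.61*v + 0.81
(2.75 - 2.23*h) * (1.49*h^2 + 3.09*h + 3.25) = -3.3227*h^3 - 2.7932*h^2 + 1.25*h + 8.9375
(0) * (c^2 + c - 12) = 0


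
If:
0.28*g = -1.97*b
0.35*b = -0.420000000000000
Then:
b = -1.20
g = 8.44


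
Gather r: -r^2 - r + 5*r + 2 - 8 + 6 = -r^2 + 4*r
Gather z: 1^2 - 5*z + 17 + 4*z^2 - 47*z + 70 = 4*z^2 - 52*z + 88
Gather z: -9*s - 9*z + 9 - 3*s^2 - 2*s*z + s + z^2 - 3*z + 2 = -3*s^2 - 8*s + z^2 + z*(-2*s - 12) + 11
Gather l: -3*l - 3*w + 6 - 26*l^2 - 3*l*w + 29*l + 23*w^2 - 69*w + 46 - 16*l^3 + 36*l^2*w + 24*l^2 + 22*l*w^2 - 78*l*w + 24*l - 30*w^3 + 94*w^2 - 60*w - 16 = -16*l^3 + l^2*(36*w - 2) + l*(22*w^2 - 81*w + 50) - 30*w^3 + 117*w^2 - 132*w + 36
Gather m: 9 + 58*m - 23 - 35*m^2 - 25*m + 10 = -35*m^2 + 33*m - 4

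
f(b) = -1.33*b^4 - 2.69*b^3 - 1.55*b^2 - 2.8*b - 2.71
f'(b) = -5.32*b^3 - 8.07*b^2 - 3.1*b - 2.8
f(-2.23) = -7.23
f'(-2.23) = 22.98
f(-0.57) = -1.26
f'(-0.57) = -2.67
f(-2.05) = -3.80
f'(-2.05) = 15.47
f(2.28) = -84.98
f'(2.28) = -114.87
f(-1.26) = 0.39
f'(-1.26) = -1.06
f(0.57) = -5.45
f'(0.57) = -8.17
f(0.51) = -4.99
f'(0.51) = -7.19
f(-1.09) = 0.11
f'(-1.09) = -2.12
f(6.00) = -2380.03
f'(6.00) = -1461.04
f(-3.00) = -43.36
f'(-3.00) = 77.51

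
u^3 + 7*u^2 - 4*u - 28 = (u - 2)*(u + 2)*(u + 7)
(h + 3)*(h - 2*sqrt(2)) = h^2 - 2*sqrt(2)*h + 3*h - 6*sqrt(2)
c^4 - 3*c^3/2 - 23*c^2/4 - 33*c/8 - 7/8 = (c - 7/2)*(c + 1/2)^2*(c + 1)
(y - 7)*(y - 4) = y^2 - 11*y + 28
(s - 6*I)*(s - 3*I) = s^2 - 9*I*s - 18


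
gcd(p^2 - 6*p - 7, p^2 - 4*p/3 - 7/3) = p + 1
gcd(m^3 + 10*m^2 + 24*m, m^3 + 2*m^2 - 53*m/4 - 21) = m + 4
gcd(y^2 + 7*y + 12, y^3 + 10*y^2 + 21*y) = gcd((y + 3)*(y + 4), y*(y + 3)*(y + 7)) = y + 3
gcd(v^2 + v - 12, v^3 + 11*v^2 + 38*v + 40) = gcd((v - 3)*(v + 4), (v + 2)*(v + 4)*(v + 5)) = v + 4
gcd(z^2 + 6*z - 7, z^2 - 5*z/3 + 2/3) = z - 1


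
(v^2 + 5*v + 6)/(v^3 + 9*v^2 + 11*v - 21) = (v + 2)/(v^2 + 6*v - 7)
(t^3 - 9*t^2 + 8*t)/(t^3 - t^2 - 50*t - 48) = t*(t - 1)/(t^2 + 7*t + 6)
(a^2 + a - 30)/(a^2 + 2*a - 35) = (a + 6)/(a + 7)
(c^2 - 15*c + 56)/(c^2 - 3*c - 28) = (c - 8)/(c + 4)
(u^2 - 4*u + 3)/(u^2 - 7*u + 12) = (u - 1)/(u - 4)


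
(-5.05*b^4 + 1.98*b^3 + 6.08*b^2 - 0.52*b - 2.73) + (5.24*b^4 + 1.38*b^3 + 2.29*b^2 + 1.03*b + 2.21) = 0.19*b^4 + 3.36*b^3 + 8.37*b^2 + 0.51*b - 0.52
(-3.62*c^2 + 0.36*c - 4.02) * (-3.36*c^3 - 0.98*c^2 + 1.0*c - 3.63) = 12.1632*c^5 + 2.338*c^4 + 9.5344*c^3 + 17.4402*c^2 - 5.3268*c + 14.5926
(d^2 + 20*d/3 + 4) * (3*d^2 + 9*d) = 3*d^4 + 29*d^3 + 72*d^2 + 36*d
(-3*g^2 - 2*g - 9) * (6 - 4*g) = 12*g^3 - 10*g^2 + 24*g - 54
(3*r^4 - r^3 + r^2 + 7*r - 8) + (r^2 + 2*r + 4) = 3*r^4 - r^3 + 2*r^2 + 9*r - 4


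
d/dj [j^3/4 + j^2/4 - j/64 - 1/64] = 3*j^2/4 + j/2 - 1/64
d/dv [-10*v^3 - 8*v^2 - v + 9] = -30*v^2 - 16*v - 1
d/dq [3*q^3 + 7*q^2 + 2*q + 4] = 9*q^2 + 14*q + 2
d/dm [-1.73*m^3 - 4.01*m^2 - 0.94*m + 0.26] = -5.19*m^2 - 8.02*m - 0.94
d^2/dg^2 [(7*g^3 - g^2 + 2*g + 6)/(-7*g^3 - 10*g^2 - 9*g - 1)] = 2*(539*g^6 + 1029*g^5 - 2079*g^4 - 4070*g^3 - 3069*g^2 - 1455*g - 407)/(343*g^9 + 1470*g^8 + 3423*g^7 + 4927*g^6 + 4821*g^5 + 3108*g^4 + 1290*g^3 + 273*g^2 + 27*g + 1)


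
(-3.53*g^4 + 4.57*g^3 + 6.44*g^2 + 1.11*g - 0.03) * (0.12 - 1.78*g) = 6.2834*g^5 - 8.5582*g^4 - 10.9148*g^3 - 1.203*g^2 + 0.1866*g - 0.0036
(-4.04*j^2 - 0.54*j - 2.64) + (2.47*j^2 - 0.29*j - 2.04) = -1.57*j^2 - 0.83*j - 4.68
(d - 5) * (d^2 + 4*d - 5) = d^3 - d^2 - 25*d + 25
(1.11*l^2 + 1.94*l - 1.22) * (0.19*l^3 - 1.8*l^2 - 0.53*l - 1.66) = 0.2109*l^5 - 1.6294*l^4 - 4.3121*l^3 - 0.6748*l^2 - 2.5738*l + 2.0252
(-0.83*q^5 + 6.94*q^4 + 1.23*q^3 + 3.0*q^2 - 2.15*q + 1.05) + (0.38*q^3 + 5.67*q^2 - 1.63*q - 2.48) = -0.83*q^5 + 6.94*q^4 + 1.61*q^3 + 8.67*q^2 - 3.78*q - 1.43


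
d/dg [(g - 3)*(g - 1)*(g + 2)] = 3*g^2 - 4*g - 5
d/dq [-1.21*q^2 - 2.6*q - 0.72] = -2.42*q - 2.6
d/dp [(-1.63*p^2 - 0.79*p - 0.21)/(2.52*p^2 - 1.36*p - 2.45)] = (4.2076*p^2 + 9.0454*p + 1.6499)/(6.3504*p^4 - 6.8544*p^3 - 10.4984*p^2 + 6.664*p + 6.0025)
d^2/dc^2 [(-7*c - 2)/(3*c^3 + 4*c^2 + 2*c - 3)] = 2*(-(7*c + 2)*(9*c^2 + 8*c + 2)^2 + (63*c^2 + 56*c + (7*c + 2)*(9*c + 4) + 14)*(3*c^3 + 4*c^2 + 2*c - 3))/(3*c^3 + 4*c^2 + 2*c - 3)^3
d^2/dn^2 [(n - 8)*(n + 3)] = 2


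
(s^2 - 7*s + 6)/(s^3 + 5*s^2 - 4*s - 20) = (s^2 - 7*s + 6)/(s^3 + 5*s^2 - 4*s - 20)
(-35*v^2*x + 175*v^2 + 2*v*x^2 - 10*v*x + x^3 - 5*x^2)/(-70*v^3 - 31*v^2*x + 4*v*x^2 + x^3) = (x - 5)/(2*v + x)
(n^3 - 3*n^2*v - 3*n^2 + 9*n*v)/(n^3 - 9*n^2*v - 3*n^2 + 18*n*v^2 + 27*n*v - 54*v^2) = n/(n - 6*v)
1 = 1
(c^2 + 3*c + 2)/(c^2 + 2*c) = (c + 1)/c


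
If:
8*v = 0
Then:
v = 0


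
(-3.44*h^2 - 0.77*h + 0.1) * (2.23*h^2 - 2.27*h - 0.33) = -7.6712*h^4 + 6.0917*h^3 + 3.1061*h^2 + 0.0271*h - 0.033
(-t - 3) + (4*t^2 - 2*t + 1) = 4*t^2 - 3*t - 2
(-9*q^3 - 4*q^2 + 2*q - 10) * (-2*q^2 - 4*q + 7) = 18*q^5 + 44*q^4 - 51*q^3 - 16*q^2 + 54*q - 70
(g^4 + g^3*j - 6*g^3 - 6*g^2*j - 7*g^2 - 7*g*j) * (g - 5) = g^5 + g^4*j - 11*g^4 - 11*g^3*j + 23*g^3 + 23*g^2*j + 35*g^2 + 35*g*j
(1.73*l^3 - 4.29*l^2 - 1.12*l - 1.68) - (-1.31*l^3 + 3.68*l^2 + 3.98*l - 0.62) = 3.04*l^3 - 7.97*l^2 - 5.1*l - 1.06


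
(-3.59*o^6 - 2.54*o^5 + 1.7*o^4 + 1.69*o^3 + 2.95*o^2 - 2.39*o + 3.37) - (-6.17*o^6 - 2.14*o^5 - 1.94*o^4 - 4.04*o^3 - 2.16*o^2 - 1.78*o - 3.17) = 2.58*o^6 - 0.4*o^5 + 3.64*o^4 + 5.73*o^3 + 5.11*o^2 - 0.61*o + 6.54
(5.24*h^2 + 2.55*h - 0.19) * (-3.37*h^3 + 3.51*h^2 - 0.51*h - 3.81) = -17.6588*h^5 + 9.7989*h^4 + 6.9184*h^3 - 21.9318*h^2 - 9.6186*h + 0.7239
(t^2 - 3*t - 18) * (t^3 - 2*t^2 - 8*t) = t^5 - 5*t^4 - 20*t^3 + 60*t^2 + 144*t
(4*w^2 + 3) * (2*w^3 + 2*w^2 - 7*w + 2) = 8*w^5 + 8*w^4 - 22*w^3 + 14*w^2 - 21*w + 6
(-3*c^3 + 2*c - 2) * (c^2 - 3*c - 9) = -3*c^5 + 9*c^4 + 29*c^3 - 8*c^2 - 12*c + 18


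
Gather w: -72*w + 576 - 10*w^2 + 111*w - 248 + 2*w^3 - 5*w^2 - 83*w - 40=2*w^3 - 15*w^2 - 44*w + 288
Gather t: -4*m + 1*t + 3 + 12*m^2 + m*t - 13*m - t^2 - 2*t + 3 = 12*m^2 - 17*m - t^2 + t*(m - 1) + 6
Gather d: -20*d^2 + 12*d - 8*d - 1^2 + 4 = -20*d^2 + 4*d + 3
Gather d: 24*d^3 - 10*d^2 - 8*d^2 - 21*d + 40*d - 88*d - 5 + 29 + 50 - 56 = 24*d^3 - 18*d^2 - 69*d + 18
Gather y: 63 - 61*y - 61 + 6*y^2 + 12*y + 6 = 6*y^2 - 49*y + 8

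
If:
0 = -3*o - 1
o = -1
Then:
No Solution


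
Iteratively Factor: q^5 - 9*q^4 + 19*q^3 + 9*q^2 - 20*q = (q - 5)*(q^4 - 4*q^3 - q^2 + 4*q) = (q - 5)*(q - 4)*(q^3 - q) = (q - 5)*(q - 4)*(q - 1)*(q^2 + q) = q*(q - 5)*(q - 4)*(q - 1)*(q + 1)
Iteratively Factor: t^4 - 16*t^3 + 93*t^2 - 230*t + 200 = (t - 5)*(t^3 - 11*t^2 + 38*t - 40) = (t - 5)^2*(t^2 - 6*t + 8) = (t - 5)^2*(t - 2)*(t - 4)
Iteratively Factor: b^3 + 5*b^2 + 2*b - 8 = (b + 4)*(b^2 + b - 2) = (b + 2)*(b + 4)*(b - 1)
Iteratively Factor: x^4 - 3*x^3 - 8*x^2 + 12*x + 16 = (x + 2)*(x^3 - 5*x^2 + 2*x + 8) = (x + 1)*(x + 2)*(x^2 - 6*x + 8) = (x - 2)*(x + 1)*(x + 2)*(x - 4)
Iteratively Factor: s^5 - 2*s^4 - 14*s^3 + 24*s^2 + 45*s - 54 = (s + 3)*(s^4 - 5*s^3 + s^2 + 21*s - 18) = (s - 3)*(s + 3)*(s^3 - 2*s^2 - 5*s + 6) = (s - 3)^2*(s + 3)*(s^2 + s - 2) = (s - 3)^2*(s - 1)*(s + 3)*(s + 2)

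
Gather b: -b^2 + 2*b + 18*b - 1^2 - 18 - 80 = -b^2 + 20*b - 99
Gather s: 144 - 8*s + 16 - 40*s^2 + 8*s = 160 - 40*s^2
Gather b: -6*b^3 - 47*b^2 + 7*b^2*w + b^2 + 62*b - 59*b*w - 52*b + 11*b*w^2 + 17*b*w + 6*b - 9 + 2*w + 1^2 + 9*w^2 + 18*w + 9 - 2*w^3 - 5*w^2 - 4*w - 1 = -6*b^3 + b^2*(7*w - 46) + b*(11*w^2 - 42*w + 16) - 2*w^3 + 4*w^2 + 16*w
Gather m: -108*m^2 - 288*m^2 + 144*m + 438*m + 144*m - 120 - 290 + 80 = -396*m^2 + 726*m - 330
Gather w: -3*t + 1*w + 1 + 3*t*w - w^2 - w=3*t*w - 3*t - w^2 + 1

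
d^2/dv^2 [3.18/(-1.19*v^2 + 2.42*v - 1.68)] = (9.006396*v^2 - 18.315528*v - 3.18*(2.38*v - 2.42)*(4.76*v - 4.84) + 12.714912)/(1.19*v^2 - 2.42*v + 1.68)^3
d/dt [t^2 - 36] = 2*t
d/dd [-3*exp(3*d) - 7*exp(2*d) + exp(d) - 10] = (-9*exp(2*d) - 14*exp(d) + 1)*exp(d)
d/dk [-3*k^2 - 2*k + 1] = -6*k - 2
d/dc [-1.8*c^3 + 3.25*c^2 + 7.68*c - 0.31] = -5.4*c^2 + 6.5*c + 7.68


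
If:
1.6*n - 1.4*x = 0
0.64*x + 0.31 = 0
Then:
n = -0.42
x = -0.48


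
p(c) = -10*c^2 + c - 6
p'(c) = 1 - 20*c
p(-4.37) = -201.34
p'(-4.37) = 88.40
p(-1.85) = -42.08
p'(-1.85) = 38.00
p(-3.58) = -137.74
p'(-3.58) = 72.60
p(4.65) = -217.58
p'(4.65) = -92.00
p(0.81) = -11.75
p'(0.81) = -15.20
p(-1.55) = -31.58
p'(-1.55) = 32.00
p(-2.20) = -56.60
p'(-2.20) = 45.00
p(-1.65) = -34.88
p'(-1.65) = 34.00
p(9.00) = -807.00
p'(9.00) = -179.00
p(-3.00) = -99.00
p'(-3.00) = 61.00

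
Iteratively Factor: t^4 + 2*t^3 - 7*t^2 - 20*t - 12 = (t + 2)*(t^3 - 7*t - 6) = (t + 2)^2*(t^2 - 2*t - 3) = (t + 1)*(t + 2)^2*(t - 3)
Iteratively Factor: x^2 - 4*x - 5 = (x + 1)*(x - 5)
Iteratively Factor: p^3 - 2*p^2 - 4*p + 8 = (p - 2)*(p^2 - 4) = (p - 2)^2*(p + 2)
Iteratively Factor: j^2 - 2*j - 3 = (j - 3)*(j + 1)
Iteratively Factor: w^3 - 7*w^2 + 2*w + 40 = (w + 2)*(w^2 - 9*w + 20) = (w - 4)*(w + 2)*(w - 5)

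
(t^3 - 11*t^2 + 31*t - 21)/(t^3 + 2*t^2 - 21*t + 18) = (t - 7)/(t + 6)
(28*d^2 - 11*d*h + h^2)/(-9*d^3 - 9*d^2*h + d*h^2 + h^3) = (-28*d^2 + 11*d*h - h^2)/(9*d^3 + 9*d^2*h - d*h^2 - h^3)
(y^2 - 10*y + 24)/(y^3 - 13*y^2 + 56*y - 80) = (y - 6)/(y^2 - 9*y + 20)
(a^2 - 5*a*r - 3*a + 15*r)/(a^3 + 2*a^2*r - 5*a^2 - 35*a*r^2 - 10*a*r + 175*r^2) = (a - 3)/(a^2 + 7*a*r - 5*a - 35*r)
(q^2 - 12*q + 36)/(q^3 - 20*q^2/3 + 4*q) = 3*(q - 6)/(q*(3*q - 2))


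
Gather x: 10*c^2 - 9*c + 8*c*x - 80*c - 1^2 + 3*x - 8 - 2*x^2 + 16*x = 10*c^2 - 89*c - 2*x^2 + x*(8*c + 19) - 9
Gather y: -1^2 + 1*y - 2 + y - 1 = 2*y - 4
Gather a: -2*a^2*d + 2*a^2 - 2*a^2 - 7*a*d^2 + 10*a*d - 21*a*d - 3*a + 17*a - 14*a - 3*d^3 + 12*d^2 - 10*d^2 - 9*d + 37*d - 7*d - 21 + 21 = -2*a^2*d + a*(-7*d^2 - 11*d) - 3*d^3 + 2*d^2 + 21*d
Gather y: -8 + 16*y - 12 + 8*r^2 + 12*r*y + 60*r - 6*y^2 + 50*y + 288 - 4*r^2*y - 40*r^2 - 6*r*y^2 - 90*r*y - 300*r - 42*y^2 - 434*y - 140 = -32*r^2 - 240*r + y^2*(-6*r - 48) + y*(-4*r^2 - 78*r - 368) + 128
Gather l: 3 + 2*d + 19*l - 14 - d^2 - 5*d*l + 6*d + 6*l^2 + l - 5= -d^2 + 8*d + 6*l^2 + l*(20 - 5*d) - 16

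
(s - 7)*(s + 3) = s^2 - 4*s - 21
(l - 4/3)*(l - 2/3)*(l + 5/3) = l^3 - l^2/3 - 22*l/9 + 40/27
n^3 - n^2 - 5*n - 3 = (n - 3)*(n + 1)^2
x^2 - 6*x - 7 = (x - 7)*(x + 1)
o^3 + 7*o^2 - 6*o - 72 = (o - 3)*(o + 4)*(o + 6)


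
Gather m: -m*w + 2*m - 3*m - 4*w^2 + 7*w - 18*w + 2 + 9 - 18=m*(-w - 1) - 4*w^2 - 11*w - 7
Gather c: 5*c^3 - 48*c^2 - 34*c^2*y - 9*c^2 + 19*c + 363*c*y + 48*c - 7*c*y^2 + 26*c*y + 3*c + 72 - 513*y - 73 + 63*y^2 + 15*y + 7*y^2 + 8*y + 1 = 5*c^3 + c^2*(-34*y - 57) + c*(-7*y^2 + 389*y + 70) + 70*y^2 - 490*y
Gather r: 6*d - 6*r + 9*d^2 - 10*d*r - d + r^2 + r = 9*d^2 + 5*d + r^2 + r*(-10*d - 5)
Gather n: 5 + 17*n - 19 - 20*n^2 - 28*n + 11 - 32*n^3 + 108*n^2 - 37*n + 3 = -32*n^3 + 88*n^2 - 48*n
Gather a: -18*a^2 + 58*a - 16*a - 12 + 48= -18*a^2 + 42*a + 36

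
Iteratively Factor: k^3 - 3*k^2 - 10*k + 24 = (k + 3)*(k^2 - 6*k + 8) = (k - 4)*(k + 3)*(k - 2)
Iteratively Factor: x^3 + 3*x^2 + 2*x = (x + 1)*(x^2 + 2*x) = (x + 1)*(x + 2)*(x)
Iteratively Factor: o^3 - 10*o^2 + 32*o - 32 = (o - 4)*(o^2 - 6*o + 8) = (o - 4)*(o - 2)*(o - 4)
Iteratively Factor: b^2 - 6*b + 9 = (b - 3)*(b - 3)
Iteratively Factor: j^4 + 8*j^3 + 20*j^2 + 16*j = (j + 2)*(j^3 + 6*j^2 + 8*j) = (j + 2)*(j + 4)*(j^2 + 2*j) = (j + 2)^2*(j + 4)*(j)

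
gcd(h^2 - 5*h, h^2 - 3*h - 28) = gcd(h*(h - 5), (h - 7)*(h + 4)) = 1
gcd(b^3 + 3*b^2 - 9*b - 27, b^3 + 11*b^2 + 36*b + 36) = b + 3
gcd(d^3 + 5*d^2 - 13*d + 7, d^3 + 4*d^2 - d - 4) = d - 1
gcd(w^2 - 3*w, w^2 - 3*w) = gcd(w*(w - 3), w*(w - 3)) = w^2 - 3*w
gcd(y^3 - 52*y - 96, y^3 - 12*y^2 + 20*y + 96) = y^2 - 6*y - 16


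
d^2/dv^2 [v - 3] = 0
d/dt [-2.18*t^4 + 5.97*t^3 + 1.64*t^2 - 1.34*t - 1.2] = -8.72*t^3 + 17.91*t^2 + 3.28*t - 1.34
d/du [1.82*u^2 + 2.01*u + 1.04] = 3.64*u + 2.01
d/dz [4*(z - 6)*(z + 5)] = 8*z - 4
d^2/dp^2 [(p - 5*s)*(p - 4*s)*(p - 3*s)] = 6*p - 24*s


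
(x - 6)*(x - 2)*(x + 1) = x^3 - 7*x^2 + 4*x + 12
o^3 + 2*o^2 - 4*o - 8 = (o - 2)*(o + 2)^2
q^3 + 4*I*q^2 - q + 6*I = (q - I)*(q + 2*I)*(q + 3*I)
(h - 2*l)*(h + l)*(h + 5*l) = h^3 + 4*h^2*l - 7*h*l^2 - 10*l^3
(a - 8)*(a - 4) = a^2 - 12*a + 32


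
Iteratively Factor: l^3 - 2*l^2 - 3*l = (l + 1)*(l^2 - 3*l) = (l - 3)*(l + 1)*(l)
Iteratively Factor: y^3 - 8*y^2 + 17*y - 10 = (y - 5)*(y^2 - 3*y + 2) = (y - 5)*(y - 2)*(y - 1)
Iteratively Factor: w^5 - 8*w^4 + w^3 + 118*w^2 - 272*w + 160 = (w - 1)*(w^4 - 7*w^3 - 6*w^2 + 112*w - 160) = (w - 4)*(w - 1)*(w^3 - 3*w^2 - 18*w + 40) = (w - 4)*(w - 2)*(w - 1)*(w^2 - w - 20) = (w - 4)*(w - 2)*(w - 1)*(w + 4)*(w - 5)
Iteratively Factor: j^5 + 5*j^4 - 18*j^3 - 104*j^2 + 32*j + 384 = (j + 4)*(j^4 + j^3 - 22*j^2 - 16*j + 96) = (j - 2)*(j + 4)*(j^3 + 3*j^2 - 16*j - 48) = (j - 2)*(j + 3)*(j + 4)*(j^2 - 16) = (j - 4)*(j - 2)*(j + 3)*(j + 4)*(j + 4)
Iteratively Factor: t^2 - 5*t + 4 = (t - 1)*(t - 4)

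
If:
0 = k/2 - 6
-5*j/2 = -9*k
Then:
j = 216/5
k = 12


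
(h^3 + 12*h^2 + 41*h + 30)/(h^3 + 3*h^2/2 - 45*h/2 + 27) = 2*(h^2 + 6*h + 5)/(2*h^2 - 9*h + 9)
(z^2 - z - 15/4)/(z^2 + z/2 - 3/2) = (z - 5/2)/(z - 1)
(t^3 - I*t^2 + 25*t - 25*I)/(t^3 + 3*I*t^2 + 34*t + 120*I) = (t^2 - 6*I*t - 5)/(t^2 - 2*I*t + 24)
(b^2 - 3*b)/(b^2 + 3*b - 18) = b/(b + 6)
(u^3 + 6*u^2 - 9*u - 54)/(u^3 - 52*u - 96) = (u^2 - 9)/(u^2 - 6*u - 16)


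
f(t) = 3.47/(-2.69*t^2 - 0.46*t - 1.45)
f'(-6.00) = -0.01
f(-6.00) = -0.04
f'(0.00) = 0.76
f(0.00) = -2.39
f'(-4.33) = -0.03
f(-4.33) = -0.07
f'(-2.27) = -0.20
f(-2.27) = -0.24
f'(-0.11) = -0.22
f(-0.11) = -2.42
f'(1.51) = 0.43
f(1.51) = -0.42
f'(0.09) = 1.43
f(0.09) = -2.29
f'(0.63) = 1.69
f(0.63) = -1.24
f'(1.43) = 0.49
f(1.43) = -0.46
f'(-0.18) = -0.83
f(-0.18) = -2.39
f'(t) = 3.47*(5.38*t + 0.46)/(-2.69*t^2 - 0.46*t - 1.45)^2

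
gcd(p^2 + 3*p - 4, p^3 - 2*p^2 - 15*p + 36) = p + 4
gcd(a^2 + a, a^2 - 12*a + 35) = 1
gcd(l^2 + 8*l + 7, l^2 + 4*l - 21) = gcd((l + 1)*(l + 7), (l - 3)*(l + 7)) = l + 7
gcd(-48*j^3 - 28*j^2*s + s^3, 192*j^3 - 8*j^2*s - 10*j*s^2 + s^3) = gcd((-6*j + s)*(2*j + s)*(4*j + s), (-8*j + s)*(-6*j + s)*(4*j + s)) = -24*j^2 - 2*j*s + s^2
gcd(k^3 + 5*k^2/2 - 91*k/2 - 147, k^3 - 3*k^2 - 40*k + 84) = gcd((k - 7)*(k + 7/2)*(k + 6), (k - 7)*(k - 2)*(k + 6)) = k^2 - k - 42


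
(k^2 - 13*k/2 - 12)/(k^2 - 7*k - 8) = (k + 3/2)/(k + 1)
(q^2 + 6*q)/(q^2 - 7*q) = (q + 6)/(q - 7)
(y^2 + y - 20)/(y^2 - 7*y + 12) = (y + 5)/(y - 3)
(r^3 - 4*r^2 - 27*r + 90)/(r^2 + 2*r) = (r^3 - 4*r^2 - 27*r + 90)/(r*(r + 2))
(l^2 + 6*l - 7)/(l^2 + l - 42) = (l - 1)/(l - 6)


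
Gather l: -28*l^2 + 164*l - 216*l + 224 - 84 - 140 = -28*l^2 - 52*l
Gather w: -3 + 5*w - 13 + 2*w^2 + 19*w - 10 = 2*w^2 + 24*w - 26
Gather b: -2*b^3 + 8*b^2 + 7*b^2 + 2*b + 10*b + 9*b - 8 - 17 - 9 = -2*b^3 + 15*b^2 + 21*b - 34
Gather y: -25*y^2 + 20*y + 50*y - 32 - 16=-25*y^2 + 70*y - 48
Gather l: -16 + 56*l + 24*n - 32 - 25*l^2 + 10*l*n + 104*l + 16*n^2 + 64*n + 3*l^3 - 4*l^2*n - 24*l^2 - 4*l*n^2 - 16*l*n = 3*l^3 + l^2*(-4*n - 49) + l*(-4*n^2 - 6*n + 160) + 16*n^2 + 88*n - 48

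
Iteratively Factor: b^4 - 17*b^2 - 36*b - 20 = (b + 2)*(b^3 - 2*b^2 - 13*b - 10) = (b + 2)^2*(b^2 - 4*b - 5) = (b + 1)*(b + 2)^2*(b - 5)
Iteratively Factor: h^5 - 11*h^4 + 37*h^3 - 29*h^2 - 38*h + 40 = (h - 5)*(h^4 - 6*h^3 + 7*h^2 + 6*h - 8) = (h - 5)*(h - 1)*(h^3 - 5*h^2 + 2*h + 8) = (h - 5)*(h - 1)*(h + 1)*(h^2 - 6*h + 8) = (h - 5)*(h - 4)*(h - 1)*(h + 1)*(h - 2)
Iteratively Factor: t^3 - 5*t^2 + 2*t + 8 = (t - 2)*(t^2 - 3*t - 4) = (t - 2)*(t + 1)*(t - 4)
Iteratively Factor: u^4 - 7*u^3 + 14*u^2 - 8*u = (u - 1)*(u^3 - 6*u^2 + 8*u) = (u - 4)*(u - 1)*(u^2 - 2*u) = u*(u - 4)*(u - 1)*(u - 2)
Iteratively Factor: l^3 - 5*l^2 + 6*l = (l)*(l^2 - 5*l + 6) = l*(l - 2)*(l - 3)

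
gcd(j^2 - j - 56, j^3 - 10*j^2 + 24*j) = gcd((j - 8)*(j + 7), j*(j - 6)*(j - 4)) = 1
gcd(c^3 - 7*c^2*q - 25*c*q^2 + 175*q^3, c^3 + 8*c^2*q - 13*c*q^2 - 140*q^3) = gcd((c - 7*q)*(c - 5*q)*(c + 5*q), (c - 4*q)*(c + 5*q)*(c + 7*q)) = c + 5*q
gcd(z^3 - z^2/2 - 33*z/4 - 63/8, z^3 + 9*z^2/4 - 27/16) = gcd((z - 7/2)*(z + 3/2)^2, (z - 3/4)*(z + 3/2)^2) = z^2 + 3*z + 9/4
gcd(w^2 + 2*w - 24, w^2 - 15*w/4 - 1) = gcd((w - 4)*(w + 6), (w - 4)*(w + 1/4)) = w - 4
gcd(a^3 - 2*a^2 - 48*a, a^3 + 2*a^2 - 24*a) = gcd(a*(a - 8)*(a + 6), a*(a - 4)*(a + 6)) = a^2 + 6*a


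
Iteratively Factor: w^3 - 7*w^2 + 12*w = (w - 3)*(w^2 - 4*w) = w*(w - 3)*(w - 4)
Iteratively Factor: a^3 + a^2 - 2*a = (a + 2)*(a^2 - a) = (a - 1)*(a + 2)*(a)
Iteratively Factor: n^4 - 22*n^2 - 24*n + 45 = (n + 3)*(n^3 - 3*n^2 - 13*n + 15) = (n - 5)*(n + 3)*(n^2 + 2*n - 3) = (n - 5)*(n - 1)*(n + 3)*(n + 3)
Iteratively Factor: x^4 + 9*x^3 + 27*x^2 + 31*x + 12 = (x + 4)*(x^3 + 5*x^2 + 7*x + 3) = (x + 1)*(x + 4)*(x^2 + 4*x + 3) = (x + 1)^2*(x + 4)*(x + 3)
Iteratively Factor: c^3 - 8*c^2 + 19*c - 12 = (c - 3)*(c^2 - 5*c + 4) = (c - 3)*(c - 1)*(c - 4)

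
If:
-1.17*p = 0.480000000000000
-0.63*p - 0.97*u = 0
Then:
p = -0.41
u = 0.27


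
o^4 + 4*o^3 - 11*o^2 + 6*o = o*(o - 1)^2*(o + 6)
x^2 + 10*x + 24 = (x + 4)*(x + 6)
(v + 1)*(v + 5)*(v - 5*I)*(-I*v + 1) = -I*v^4 - 4*v^3 - 6*I*v^3 - 24*v^2 - 10*I*v^2 - 20*v - 30*I*v - 25*I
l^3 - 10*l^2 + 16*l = l*(l - 8)*(l - 2)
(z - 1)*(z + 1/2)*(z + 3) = z^3 + 5*z^2/2 - 2*z - 3/2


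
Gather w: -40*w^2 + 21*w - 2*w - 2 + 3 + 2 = -40*w^2 + 19*w + 3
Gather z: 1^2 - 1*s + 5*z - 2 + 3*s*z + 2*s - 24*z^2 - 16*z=s - 24*z^2 + z*(3*s - 11) - 1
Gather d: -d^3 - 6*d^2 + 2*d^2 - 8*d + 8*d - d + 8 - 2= -d^3 - 4*d^2 - d + 6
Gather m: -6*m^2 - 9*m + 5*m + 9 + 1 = -6*m^2 - 4*m + 10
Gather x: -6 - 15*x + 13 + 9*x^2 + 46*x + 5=9*x^2 + 31*x + 12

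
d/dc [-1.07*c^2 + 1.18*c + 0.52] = 1.18 - 2.14*c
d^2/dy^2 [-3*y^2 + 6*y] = -6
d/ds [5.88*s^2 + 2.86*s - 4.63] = 11.76*s + 2.86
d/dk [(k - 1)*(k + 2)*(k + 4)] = 3*k^2 + 10*k + 2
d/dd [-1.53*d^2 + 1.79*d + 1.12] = 1.79 - 3.06*d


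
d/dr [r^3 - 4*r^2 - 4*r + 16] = 3*r^2 - 8*r - 4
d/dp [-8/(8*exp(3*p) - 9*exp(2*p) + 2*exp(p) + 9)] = (192*exp(2*p) - 144*exp(p) + 16)*exp(p)/(8*exp(3*p) - 9*exp(2*p) + 2*exp(p) + 9)^2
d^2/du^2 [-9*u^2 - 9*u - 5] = -18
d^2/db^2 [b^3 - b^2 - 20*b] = 6*b - 2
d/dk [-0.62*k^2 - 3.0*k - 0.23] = -1.24*k - 3.0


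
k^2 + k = k*(k + 1)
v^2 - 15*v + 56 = (v - 8)*(v - 7)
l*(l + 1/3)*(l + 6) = l^3 + 19*l^2/3 + 2*l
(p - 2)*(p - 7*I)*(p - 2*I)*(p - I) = p^4 - 2*p^3 - 10*I*p^3 - 23*p^2 + 20*I*p^2 + 46*p + 14*I*p - 28*I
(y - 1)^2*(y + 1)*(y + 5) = y^4 + 4*y^3 - 6*y^2 - 4*y + 5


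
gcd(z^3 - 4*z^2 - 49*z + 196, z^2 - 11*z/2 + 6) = z - 4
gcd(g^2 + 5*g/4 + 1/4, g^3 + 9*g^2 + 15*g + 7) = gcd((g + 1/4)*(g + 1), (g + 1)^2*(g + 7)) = g + 1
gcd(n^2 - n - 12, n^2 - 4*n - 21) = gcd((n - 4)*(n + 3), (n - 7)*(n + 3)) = n + 3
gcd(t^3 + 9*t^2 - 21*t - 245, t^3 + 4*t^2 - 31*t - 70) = t^2 + 2*t - 35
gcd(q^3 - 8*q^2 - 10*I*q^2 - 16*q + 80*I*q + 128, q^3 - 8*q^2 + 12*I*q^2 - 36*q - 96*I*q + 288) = q - 8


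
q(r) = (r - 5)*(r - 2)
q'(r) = 2*r - 7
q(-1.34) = 21.18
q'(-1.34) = -9.68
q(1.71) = 0.95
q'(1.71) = -3.58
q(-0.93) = 17.37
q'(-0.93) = -8.86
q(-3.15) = 41.97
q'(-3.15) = -13.30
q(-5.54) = 79.47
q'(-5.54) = -18.08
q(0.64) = 5.93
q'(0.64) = -5.72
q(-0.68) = 15.22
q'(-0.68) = -8.36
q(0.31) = 7.93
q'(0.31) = -6.38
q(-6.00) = 88.00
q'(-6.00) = -19.00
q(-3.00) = 40.00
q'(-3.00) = -13.00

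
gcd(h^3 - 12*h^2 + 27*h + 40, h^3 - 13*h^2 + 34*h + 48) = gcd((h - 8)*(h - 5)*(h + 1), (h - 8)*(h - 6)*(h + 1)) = h^2 - 7*h - 8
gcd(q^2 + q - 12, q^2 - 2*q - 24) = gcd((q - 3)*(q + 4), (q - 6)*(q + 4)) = q + 4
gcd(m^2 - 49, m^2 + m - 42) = m + 7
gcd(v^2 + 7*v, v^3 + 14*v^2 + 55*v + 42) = v + 7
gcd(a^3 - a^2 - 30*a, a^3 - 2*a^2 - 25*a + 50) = a + 5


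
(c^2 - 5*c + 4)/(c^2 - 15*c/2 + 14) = 2*(c - 1)/(2*c - 7)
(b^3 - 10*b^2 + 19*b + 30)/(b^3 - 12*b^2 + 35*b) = (b^2 - 5*b - 6)/(b*(b - 7))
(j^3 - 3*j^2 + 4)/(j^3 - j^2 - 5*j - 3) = (j^2 - 4*j + 4)/(j^2 - 2*j - 3)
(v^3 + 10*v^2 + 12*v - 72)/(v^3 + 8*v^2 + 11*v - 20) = (v^3 + 10*v^2 + 12*v - 72)/(v^3 + 8*v^2 + 11*v - 20)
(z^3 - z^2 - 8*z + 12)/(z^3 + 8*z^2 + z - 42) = (z - 2)/(z + 7)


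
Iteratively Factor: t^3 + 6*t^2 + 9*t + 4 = (t + 4)*(t^2 + 2*t + 1) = (t + 1)*(t + 4)*(t + 1)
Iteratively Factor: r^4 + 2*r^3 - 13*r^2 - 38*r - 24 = (r - 4)*(r^3 + 6*r^2 + 11*r + 6) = (r - 4)*(r + 2)*(r^2 + 4*r + 3) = (r - 4)*(r + 2)*(r + 3)*(r + 1)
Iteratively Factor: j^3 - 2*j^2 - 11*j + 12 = (j - 1)*(j^2 - j - 12) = (j - 4)*(j - 1)*(j + 3)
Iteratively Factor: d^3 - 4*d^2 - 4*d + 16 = (d - 2)*(d^2 - 2*d - 8) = (d - 2)*(d + 2)*(d - 4)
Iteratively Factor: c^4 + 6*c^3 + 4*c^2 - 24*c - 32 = (c - 2)*(c^3 + 8*c^2 + 20*c + 16) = (c - 2)*(c + 2)*(c^2 + 6*c + 8) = (c - 2)*(c + 2)^2*(c + 4)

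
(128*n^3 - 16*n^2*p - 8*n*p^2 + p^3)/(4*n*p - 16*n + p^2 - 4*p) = (32*n^2 - 12*n*p + p^2)/(p - 4)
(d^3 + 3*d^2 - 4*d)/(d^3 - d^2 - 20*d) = (d - 1)/(d - 5)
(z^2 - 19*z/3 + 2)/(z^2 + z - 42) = (z - 1/3)/(z + 7)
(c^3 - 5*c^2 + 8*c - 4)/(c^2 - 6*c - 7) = (-c^3 + 5*c^2 - 8*c + 4)/(-c^2 + 6*c + 7)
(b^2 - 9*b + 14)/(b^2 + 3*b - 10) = (b - 7)/(b + 5)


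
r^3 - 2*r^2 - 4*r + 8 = (r - 2)^2*(r + 2)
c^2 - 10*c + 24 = (c - 6)*(c - 4)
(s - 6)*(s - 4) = s^2 - 10*s + 24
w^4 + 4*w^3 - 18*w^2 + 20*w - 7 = (w - 1)^3*(w + 7)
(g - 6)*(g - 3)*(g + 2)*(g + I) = g^4 - 7*g^3 + I*g^3 - 7*I*g^2 + 36*g + 36*I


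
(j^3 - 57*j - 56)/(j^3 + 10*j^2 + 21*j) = (j^2 - 7*j - 8)/(j*(j + 3))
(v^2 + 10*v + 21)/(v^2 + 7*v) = (v + 3)/v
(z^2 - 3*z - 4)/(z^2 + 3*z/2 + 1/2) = 2*(z - 4)/(2*z + 1)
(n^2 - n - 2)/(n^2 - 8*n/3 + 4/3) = 3*(n + 1)/(3*n - 2)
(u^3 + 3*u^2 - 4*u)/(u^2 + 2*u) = (u^2 + 3*u - 4)/(u + 2)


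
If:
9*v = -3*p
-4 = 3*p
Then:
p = -4/3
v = 4/9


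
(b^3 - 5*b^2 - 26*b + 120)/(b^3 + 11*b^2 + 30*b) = (b^2 - 10*b + 24)/(b*(b + 6))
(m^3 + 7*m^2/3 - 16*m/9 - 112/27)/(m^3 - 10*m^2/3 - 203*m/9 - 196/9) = (m - 4/3)/(m - 7)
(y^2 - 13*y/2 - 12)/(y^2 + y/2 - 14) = (2*y^2 - 13*y - 24)/(2*y^2 + y - 28)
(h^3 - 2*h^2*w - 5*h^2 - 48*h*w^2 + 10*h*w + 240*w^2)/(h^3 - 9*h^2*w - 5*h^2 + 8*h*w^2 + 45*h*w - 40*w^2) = (-h - 6*w)/(-h + w)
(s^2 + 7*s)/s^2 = (s + 7)/s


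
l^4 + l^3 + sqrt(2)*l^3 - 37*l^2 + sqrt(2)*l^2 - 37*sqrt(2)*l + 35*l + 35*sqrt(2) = (l - 5)*(l - 1)*(l + 7)*(l + sqrt(2))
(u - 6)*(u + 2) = u^2 - 4*u - 12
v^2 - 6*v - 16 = (v - 8)*(v + 2)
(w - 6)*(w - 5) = w^2 - 11*w + 30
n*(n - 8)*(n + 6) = n^3 - 2*n^2 - 48*n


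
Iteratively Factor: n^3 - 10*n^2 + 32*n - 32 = (n - 2)*(n^2 - 8*n + 16) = (n - 4)*(n - 2)*(n - 4)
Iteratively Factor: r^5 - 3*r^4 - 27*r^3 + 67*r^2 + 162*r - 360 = (r - 3)*(r^4 - 27*r^2 - 14*r + 120) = (r - 3)*(r + 3)*(r^3 - 3*r^2 - 18*r + 40) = (r - 3)*(r + 3)*(r + 4)*(r^2 - 7*r + 10) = (r - 3)*(r - 2)*(r + 3)*(r + 4)*(r - 5)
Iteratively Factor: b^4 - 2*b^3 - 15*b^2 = (b)*(b^3 - 2*b^2 - 15*b) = b^2*(b^2 - 2*b - 15) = b^2*(b - 5)*(b + 3)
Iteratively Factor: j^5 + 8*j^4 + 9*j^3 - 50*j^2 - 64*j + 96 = (j + 4)*(j^4 + 4*j^3 - 7*j^2 - 22*j + 24) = (j + 4)^2*(j^3 - 7*j + 6) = (j + 3)*(j + 4)^2*(j^2 - 3*j + 2) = (j - 1)*(j + 3)*(j + 4)^2*(j - 2)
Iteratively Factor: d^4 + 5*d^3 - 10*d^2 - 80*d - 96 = (d - 4)*(d^3 + 9*d^2 + 26*d + 24) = (d - 4)*(d + 3)*(d^2 + 6*d + 8) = (d - 4)*(d + 2)*(d + 3)*(d + 4)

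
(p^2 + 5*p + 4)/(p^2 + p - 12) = (p + 1)/(p - 3)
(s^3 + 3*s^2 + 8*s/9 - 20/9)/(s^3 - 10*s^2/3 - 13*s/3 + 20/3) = (3*s^2 + 4*s - 4)/(3*(s^2 - 5*s + 4))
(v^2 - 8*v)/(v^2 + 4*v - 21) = v*(v - 8)/(v^2 + 4*v - 21)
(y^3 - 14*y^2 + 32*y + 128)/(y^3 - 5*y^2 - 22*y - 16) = (y - 8)/(y + 1)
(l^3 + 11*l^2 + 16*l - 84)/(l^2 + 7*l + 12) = (l^3 + 11*l^2 + 16*l - 84)/(l^2 + 7*l + 12)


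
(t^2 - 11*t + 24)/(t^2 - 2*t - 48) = (t - 3)/(t + 6)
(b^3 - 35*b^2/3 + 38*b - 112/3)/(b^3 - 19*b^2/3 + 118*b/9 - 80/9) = 3*(b - 7)/(3*b - 5)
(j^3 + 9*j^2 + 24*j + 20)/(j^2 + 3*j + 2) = (j^2 + 7*j + 10)/(j + 1)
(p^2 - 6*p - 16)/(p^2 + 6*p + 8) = (p - 8)/(p + 4)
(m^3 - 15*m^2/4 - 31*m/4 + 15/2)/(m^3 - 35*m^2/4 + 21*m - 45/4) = (m + 2)/(m - 3)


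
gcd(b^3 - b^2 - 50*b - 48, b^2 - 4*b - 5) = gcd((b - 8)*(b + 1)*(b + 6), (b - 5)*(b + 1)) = b + 1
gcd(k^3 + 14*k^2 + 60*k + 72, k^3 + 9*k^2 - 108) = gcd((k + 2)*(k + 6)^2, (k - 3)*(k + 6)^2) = k^2 + 12*k + 36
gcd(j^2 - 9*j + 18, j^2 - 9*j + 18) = j^2 - 9*j + 18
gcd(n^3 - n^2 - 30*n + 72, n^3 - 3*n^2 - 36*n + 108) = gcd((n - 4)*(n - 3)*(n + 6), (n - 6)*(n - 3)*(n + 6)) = n^2 + 3*n - 18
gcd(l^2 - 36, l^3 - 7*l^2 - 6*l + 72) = l - 6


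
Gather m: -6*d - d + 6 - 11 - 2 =-7*d - 7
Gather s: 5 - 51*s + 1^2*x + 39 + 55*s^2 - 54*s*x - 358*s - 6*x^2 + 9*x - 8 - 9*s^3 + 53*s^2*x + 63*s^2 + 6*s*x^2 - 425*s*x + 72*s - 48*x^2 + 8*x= -9*s^3 + s^2*(53*x + 118) + s*(6*x^2 - 479*x - 337) - 54*x^2 + 18*x + 36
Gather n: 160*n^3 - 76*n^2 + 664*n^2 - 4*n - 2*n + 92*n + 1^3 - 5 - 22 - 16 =160*n^3 + 588*n^2 + 86*n - 42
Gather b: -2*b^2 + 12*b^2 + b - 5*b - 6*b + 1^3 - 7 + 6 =10*b^2 - 10*b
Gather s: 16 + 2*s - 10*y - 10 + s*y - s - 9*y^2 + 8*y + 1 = s*(y + 1) - 9*y^2 - 2*y + 7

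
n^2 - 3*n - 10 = (n - 5)*(n + 2)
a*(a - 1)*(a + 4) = a^3 + 3*a^2 - 4*a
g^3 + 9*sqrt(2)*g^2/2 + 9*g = g*(g + 3*sqrt(2)/2)*(g + 3*sqrt(2))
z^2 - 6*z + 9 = (z - 3)^2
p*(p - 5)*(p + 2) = p^3 - 3*p^2 - 10*p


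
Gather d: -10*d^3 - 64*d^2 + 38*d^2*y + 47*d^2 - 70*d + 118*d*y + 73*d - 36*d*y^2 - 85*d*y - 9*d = -10*d^3 + d^2*(38*y - 17) + d*(-36*y^2 + 33*y - 6)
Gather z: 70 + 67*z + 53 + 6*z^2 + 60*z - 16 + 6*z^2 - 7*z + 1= 12*z^2 + 120*z + 108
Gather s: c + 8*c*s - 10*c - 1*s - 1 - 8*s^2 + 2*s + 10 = -9*c - 8*s^2 + s*(8*c + 1) + 9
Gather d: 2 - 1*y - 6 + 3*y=2*y - 4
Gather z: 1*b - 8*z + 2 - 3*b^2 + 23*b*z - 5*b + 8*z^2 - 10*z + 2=-3*b^2 - 4*b + 8*z^2 + z*(23*b - 18) + 4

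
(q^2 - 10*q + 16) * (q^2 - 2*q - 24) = q^4 - 12*q^3 + 12*q^2 + 208*q - 384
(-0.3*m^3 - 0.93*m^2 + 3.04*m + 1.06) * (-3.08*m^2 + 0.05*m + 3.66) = 0.924*m^5 + 2.8494*m^4 - 10.5077*m^3 - 6.5166*m^2 + 11.1794*m + 3.8796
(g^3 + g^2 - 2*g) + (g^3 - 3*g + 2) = 2*g^3 + g^2 - 5*g + 2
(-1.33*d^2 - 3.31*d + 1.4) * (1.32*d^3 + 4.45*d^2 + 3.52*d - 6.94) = -1.7556*d^5 - 10.2877*d^4 - 17.5631*d^3 + 3.809*d^2 + 27.8994*d - 9.716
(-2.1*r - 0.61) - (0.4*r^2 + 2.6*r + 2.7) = -0.4*r^2 - 4.7*r - 3.31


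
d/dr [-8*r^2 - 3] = -16*r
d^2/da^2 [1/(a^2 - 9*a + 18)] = 2*(-a^2 + 9*a + (2*a - 9)^2 - 18)/(a^2 - 9*a + 18)^3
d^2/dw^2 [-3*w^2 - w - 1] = -6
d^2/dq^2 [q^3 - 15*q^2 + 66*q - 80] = 6*q - 30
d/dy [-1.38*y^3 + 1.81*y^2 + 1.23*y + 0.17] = -4.14*y^2 + 3.62*y + 1.23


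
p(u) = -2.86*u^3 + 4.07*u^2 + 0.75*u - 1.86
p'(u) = -8.58*u^2 + 8.14*u + 0.75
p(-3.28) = 140.39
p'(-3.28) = -118.26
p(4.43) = -167.31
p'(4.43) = -131.57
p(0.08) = -1.78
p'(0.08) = 1.35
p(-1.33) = 11.07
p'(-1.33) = -25.25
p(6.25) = -536.43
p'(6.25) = -283.53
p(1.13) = 0.06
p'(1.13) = -1.01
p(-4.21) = 280.53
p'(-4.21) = -185.59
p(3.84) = -100.91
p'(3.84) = -94.51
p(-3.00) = 109.74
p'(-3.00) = -100.89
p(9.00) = -1750.38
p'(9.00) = -620.97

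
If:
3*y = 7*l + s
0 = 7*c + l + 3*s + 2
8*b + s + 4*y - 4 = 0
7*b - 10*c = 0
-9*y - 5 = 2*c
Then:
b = 2462/2047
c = 8617/10235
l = 619/10235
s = -27136/10235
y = -7601/10235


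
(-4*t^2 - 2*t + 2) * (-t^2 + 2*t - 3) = 4*t^4 - 6*t^3 + 6*t^2 + 10*t - 6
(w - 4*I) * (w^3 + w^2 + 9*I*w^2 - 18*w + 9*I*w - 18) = w^4 + w^3 + 5*I*w^3 + 18*w^2 + 5*I*w^2 + 18*w + 72*I*w + 72*I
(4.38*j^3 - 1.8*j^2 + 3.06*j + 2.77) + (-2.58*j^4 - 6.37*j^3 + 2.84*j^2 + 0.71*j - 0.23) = -2.58*j^4 - 1.99*j^3 + 1.04*j^2 + 3.77*j + 2.54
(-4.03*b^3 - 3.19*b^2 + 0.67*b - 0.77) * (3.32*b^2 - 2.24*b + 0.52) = -13.3796*b^5 - 1.5636*b^4 + 7.2744*b^3 - 5.716*b^2 + 2.0732*b - 0.4004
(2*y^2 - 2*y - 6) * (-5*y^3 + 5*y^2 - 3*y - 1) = -10*y^5 + 20*y^4 + 14*y^3 - 26*y^2 + 20*y + 6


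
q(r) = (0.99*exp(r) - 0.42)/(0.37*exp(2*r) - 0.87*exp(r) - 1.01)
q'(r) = (0.99*exp(r) - 0.42)*(-0.74*exp(2*r) + 0.87*exp(r))/(0.37*exp(2*r) - 0.87*exp(r) - 1.01)^2 + 0.99*exp(r)/(0.37*exp(2*r) - 0.87*exp(r) - 1.01) = (-0.3663*exp(2*r) + 0.3108*exp(r) - 1.3653)*exp(r)/(0.1369*exp(4*r) - 0.6438*exp(3*r) + 0.00950000000000006*exp(2*r) + 1.7574*exp(r) + 1.0201)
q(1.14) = -23.69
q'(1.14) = -974.73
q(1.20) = 15.92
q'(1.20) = -447.56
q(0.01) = -0.38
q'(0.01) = -0.63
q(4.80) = 0.02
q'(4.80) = -0.02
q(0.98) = -3.16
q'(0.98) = -17.00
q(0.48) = -0.81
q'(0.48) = -1.40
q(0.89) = -2.13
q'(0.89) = -7.75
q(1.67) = 1.01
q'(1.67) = -2.31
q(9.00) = 0.00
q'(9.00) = 0.00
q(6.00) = 0.01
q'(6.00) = -0.00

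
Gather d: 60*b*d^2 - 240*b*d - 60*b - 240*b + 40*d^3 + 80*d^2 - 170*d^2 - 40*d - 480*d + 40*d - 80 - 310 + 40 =-300*b + 40*d^3 + d^2*(60*b - 90) + d*(-240*b - 480) - 350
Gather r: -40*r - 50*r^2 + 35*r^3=35*r^3 - 50*r^2 - 40*r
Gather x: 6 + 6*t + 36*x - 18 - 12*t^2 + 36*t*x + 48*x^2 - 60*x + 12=-12*t^2 + 6*t + 48*x^2 + x*(36*t - 24)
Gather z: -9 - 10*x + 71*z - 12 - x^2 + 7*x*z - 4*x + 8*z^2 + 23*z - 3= -x^2 - 14*x + 8*z^2 + z*(7*x + 94) - 24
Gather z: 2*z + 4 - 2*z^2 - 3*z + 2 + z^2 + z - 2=4 - z^2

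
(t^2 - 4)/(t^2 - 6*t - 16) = (t - 2)/(t - 8)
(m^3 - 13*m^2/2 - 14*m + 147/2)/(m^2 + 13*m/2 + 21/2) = (m^2 - 10*m + 21)/(m + 3)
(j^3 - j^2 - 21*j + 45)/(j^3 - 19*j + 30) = (j - 3)/(j - 2)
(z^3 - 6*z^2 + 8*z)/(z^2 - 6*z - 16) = z*(-z^2 + 6*z - 8)/(-z^2 + 6*z + 16)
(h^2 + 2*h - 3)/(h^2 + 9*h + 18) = (h - 1)/(h + 6)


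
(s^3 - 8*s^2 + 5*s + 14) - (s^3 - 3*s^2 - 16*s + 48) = -5*s^2 + 21*s - 34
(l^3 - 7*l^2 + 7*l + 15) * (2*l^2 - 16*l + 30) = 2*l^5 - 30*l^4 + 156*l^3 - 292*l^2 - 30*l + 450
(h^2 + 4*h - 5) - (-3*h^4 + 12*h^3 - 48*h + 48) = 3*h^4 - 12*h^3 + h^2 + 52*h - 53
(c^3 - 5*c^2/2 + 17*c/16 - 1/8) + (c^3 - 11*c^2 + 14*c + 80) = 2*c^3 - 27*c^2/2 + 241*c/16 + 639/8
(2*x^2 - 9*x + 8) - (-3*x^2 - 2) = 5*x^2 - 9*x + 10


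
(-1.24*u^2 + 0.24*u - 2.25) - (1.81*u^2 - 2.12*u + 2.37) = -3.05*u^2 + 2.36*u - 4.62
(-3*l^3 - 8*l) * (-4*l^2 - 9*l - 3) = 12*l^5 + 27*l^4 + 41*l^3 + 72*l^2 + 24*l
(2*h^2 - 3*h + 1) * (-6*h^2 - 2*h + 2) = -12*h^4 + 14*h^3 + 4*h^2 - 8*h + 2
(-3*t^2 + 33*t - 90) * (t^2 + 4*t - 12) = -3*t^4 + 21*t^3 + 78*t^2 - 756*t + 1080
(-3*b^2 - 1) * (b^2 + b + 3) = -3*b^4 - 3*b^3 - 10*b^2 - b - 3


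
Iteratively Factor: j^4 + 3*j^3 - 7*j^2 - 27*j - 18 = (j + 1)*(j^3 + 2*j^2 - 9*j - 18) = (j + 1)*(j + 3)*(j^2 - j - 6) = (j - 3)*(j + 1)*(j + 3)*(j + 2)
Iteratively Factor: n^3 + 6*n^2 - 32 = (n - 2)*(n^2 + 8*n + 16) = (n - 2)*(n + 4)*(n + 4)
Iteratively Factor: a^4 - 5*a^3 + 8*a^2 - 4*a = (a)*(a^3 - 5*a^2 + 8*a - 4) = a*(a - 1)*(a^2 - 4*a + 4) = a*(a - 2)*(a - 1)*(a - 2)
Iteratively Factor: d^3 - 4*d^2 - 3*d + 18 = (d + 2)*(d^2 - 6*d + 9) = (d - 3)*(d + 2)*(d - 3)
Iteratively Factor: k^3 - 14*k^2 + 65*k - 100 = (k - 5)*(k^2 - 9*k + 20) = (k - 5)^2*(k - 4)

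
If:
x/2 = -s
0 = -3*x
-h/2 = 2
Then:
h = -4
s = 0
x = 0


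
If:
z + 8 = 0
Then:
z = -8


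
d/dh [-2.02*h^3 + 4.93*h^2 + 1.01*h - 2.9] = -6.06*h^2 + 9.86*h + 1.01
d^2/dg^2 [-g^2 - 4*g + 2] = -2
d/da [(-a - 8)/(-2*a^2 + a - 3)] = (2*a^2 - a - (a + 8)*(4*a - 1) + 3)/(2*a^2 - a + 3)^2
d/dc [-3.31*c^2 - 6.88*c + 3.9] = -6.62*c - 6.88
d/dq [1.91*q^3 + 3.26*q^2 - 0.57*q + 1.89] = 5.73*q^2 + 6.52*q - 0.57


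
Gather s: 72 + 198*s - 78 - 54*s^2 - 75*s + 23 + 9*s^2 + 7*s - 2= -45*s^2 + 130*s + 15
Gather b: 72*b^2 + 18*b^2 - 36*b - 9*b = 90*b^2 - 45*b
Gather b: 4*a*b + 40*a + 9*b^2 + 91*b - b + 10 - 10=40*a + 9*b^2 + b*(4*a + 90)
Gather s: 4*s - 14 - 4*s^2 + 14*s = -4*s^2 + 18*s - 14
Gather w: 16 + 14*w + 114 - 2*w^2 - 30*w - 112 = -2*w^2 - 16*w + 18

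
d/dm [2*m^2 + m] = 4*m + 1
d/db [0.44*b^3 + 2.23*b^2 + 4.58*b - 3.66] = 1.32*b^2 + 4.46*b + 4.58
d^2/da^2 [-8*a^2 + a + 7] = -16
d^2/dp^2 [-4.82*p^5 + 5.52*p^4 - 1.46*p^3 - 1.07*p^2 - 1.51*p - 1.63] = -96.4*p^3 + 66.24*p^2 - 8.76*p - 2.14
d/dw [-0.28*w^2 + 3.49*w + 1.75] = 3.49 - 0.56*w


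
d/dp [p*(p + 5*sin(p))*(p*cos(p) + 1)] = -p^3*sin(p) + 3*p^2*cos(p) + 5*p^2*cos(2*p) + 5*p*sin(2*p) + 5*p*cos(p) + 2*p + 5*sin(p)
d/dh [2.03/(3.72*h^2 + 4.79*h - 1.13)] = (-15.1032*h - 9.7237)/(3.72*h^2 + 4.79*h - 1.13)^2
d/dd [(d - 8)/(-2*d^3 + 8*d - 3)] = (-2*d^3 + 8*d + 2*(d - 8)*(3*d^2 - 4) - 3)/(2*d^3 - 8*d + 3)^2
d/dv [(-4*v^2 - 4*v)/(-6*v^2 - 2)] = 2*(-3*v^2 + 2*v + 1)/(9*v^4 + 6*v^2 + 1)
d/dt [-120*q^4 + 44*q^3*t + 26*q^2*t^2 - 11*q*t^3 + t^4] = 44*q^3 + 52*q^2*t - 33*q*t^2 + 4*t^3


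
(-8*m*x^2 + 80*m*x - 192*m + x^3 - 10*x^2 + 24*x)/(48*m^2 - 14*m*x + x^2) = (x^2 - 10*x + 24)/(-6*m + x)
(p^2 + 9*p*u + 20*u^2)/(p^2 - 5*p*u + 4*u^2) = (p^2 + 9*p*u + 20*u^2)/(p^2 - 5*p*u + 4*u^2)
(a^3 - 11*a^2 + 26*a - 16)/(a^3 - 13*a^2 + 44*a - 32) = (a - 2)/(a - 4)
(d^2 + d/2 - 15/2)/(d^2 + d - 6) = (d - 5/2)/(d - 2)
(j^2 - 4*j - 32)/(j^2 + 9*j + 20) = (j - 8)/(j + 5)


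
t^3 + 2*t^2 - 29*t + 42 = (t - 3)*(t - 2)*(t + 7)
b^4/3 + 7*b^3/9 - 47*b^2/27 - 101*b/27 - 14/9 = (b/3 + 1)*(b - 7/3)*(b + 2/3)*(b + 1)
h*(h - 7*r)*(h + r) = h^3 - 6*h^2*r - 7*h*r^2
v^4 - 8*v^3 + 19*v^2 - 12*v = v*(v - 4)*(v - 3)*(v - 1)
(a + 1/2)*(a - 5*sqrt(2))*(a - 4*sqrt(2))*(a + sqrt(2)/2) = a^4 - 17*sqrt(2)*a^3/2 + a^3/2 - 17*sqrt(2)*a^2/4 + 31*a^2 + 31*a/2 + 20*sqrt(2)*a + 10*sqrt(2)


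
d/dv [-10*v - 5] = -10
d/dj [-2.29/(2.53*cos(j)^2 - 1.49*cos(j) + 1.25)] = (3.4121 - 11.5874*cos(j))*sin(j)/(2.53*cos(j)^2 - 1.49*cos(j) + 1.25)^2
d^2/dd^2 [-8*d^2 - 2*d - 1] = -16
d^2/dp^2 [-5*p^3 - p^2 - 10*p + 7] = -30*p - 2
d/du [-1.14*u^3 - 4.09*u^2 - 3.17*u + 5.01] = -3.42*u^2 - 8.18*u - 3.17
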